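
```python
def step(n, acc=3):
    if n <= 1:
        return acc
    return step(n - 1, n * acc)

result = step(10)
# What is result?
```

Accumulator trace (n, acc): (10, 3) -> (9, 30) -> (8, 270) -> (7, 2160) -> (6, 15120) -> (5, 90720) -> (4, 453600) -> (3, 1814400) -> (2, 5443200) -> (1, 10886400) -> return 10886400

Answer: 10886400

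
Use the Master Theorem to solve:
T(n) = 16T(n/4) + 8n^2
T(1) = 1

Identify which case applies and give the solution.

a=16, b=4, f(n)=8n^2. log_4(16) = 2. Since c=2 = 2, Case 2 applies: T(n) = Θ(n^log_b(a) · log n) = O(n^2 log n).

Answer: O(n^2 log n) - Case 2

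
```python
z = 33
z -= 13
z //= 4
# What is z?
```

Trace:
`z = 33` → z = 33
`z -= 13` → z = 20
`z //= 4` → z = 5
So z = 5

Answer: 5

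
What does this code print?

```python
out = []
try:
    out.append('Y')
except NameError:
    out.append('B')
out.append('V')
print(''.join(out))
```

Execution trace: 'Y' (try body, no exception) → 'V' (after the try/except). Output: YV

Answer: YV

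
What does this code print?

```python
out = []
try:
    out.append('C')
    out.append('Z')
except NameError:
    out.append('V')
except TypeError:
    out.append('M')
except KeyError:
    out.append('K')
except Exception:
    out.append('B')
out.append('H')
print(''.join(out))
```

Execution trace: 'C' (try body) → 'Z' (try body, no exception) → 'H' (after the try/except). Output: CZH

Answer: CZH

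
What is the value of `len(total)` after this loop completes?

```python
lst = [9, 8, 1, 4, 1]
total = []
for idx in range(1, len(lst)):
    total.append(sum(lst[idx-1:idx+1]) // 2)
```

Number of 2-element averages
`total` takes the values: [] → [8] → [8, 4] → [8, 4, 2] → [8, 4, 2, 2]
So `len(total)` = 4

Answer: 4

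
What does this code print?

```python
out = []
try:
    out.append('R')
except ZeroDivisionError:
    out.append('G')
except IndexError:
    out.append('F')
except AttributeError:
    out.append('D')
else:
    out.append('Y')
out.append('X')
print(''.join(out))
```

Execution trace: 'R' (try body, no exception) → 'Y' (else) → 'X' (after the try/except). Output: RYX

Answer: RYX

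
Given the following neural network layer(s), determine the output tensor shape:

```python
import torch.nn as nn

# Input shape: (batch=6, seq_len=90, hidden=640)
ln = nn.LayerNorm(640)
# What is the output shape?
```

Input: (6, 90, 640) -> Output: (6, 90, 640)

Answer: (6, 90, 640)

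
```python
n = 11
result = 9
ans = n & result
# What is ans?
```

Trace:
`n = 11` → n = 11
`result = 9` → result = 9
`ans = n & result` → ans = 9
So ans = 9

Answer: 9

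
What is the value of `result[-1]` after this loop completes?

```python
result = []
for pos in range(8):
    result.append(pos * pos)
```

Last element of squares 0 to 7
`result` takes the values: [] → [0] → [0, 1] → [0, 1, 4] → [0, 1, 4, 9] → [0, 1, 4, 9, 16] → [0, 1, 4, 9, 16, 25] → [0, 1, 4, 9, 16, 25, 36] → [0, 1, 4, 9, 16, 25, 36, 49]
So `result[-1]` = 49

Answer: 49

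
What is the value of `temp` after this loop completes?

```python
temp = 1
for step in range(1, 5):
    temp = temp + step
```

Start at 1, add 1 through 4
`temp` takes the values: 1 → 2 → 4 → 7 → 11

Answer: 11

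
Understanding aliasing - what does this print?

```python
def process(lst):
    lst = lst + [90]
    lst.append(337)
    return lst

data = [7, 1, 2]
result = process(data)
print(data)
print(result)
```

Key concept: rebinding parameter vs mutation.
Step by step:
`data = [7, 1, 2]` → data = [7, 1, 2]
`result = process(data)` → result = [7, 1, 2, 90, 337]
`print(data)` → prints [7, 1, 2]
`print(result)` → prints [7, 1, 2, 90, 337]

Answer:
[7, 1, 2]
[7, 1, 2, 90, 337]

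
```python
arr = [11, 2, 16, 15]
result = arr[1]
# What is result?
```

Trace:
`arr = [11, 2, 16, 15]` → arr = [11, 2, 16, 15]
`result = arr[1]` → result = 2
So result = 2

Answer: 2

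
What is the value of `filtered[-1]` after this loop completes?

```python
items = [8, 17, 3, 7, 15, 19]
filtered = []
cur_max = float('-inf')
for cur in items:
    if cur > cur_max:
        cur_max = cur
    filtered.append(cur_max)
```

Running max ends at 19
`filtered` takes the values: [] → [8] → [8, 17] → [8, 17, 17] → [8, 17, 17, 17] → [8, 17, 17, 17, 17] → [8, 17, 17, 17, 17, 19]
So `filtered[-1]` = 19

Answer: 19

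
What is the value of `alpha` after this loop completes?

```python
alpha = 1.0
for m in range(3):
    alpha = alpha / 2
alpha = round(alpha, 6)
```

Halving LR 3 times: 1 / 2^3
`alpha` takes the values: 1.0 → 0.5 → 0.25 → 0.125

Answer: 0.125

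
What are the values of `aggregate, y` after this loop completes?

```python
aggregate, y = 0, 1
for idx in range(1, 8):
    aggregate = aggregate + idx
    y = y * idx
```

Sum and factorial of 1 to 7
`aggregate, y` takes the values: (0, 1) → (1, 1) → (3, 1) → (3, 2) → (6, 2) → (6, 6) → (10, 6) → (10, 24) → (15, 24) → (15, 120) → (21, 120) → (21, 720) → (28, 720) → (28, 5040)

Answer: 28, 5040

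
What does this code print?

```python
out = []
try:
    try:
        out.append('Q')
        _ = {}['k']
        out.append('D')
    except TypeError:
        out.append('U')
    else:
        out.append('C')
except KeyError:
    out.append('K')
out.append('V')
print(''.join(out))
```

Execution trace: 'Q' (inner try body) → 'K' (outer except KeyError) → 'V' (after the try/except). Output: QKV

Answer: QKV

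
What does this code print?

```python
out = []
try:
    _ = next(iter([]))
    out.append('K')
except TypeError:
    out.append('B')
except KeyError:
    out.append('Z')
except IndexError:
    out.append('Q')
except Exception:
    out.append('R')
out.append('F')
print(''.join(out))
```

Execution trace: 'R' (except Exception) → 'F' (after the try/except). Output: RF

Answer: RF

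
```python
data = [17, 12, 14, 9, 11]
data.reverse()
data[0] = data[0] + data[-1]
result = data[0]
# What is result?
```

Trace:
`data = [17, 12, 14, 9, 11]` → data = [17, 12, 14, 9, 11]
`data.reverse()` → data = [11, 9, 14, 12, 17]
`data[0] = data[0] + data[-1]` → data = [28, 9, 14, 12, 17]
`result = data[0]` → result = 28
So result = 28

Answer: 28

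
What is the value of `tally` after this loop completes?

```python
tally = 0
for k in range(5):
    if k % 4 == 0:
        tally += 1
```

Count numbers divisible by 4 in range(5)
`tally` takes the values: 0 → 1 → 2

Answer: 2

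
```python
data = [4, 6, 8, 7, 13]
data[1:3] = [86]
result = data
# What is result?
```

Trace:
`data = [4, 6, 8, 7, 13]` → data = [4, 6, 8, 7, 13]
`data[1:3] = [86]` → data = [4, 86, 7, 13]
`result = data` → result = [4, 86, 7, 13]
So result = [4, 86, 7, 13]

Answer: [4, 86, 7, 13]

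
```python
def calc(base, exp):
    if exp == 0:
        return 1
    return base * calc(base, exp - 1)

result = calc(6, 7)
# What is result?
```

calc(6, 7) = 6 * 6 * 6 * 6 * 6 * 6 * 6 = 279936

Answer: 279936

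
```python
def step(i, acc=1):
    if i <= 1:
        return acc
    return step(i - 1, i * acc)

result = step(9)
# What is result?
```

Accumulator trace (n, acc): (9, 1) -> (8, 9) -> (7, 72) -> (6, 504) -> (5, 3024) -> (4, 15120) -> (3, 60480) -> (2, 181440) -> (1, 362880) -> return 362880

Answer: 362880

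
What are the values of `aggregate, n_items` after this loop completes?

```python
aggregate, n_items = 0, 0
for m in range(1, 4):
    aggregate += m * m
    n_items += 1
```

Sum of squares and count
`aggregate, n_items` takes the values: (0, 0) → (1, 0) → (1, 1) → (5, 1) → (5, 2) → (14, 2) → (14, 3)

Answer: 14, 3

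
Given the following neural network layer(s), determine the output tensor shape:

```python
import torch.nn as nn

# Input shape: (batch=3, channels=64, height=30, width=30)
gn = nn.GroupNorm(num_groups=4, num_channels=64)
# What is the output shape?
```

Input: (3, 64, 30, 30) -> Output: (3, 64, 30, 30)

Answer: (3, 64, 30, 30)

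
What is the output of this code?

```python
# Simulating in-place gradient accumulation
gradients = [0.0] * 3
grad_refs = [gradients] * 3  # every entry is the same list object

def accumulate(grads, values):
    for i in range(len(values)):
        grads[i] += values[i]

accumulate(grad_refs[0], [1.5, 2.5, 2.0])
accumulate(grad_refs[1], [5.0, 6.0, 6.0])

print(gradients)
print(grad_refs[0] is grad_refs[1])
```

Key concept: gradient accumulation aliasing.
Step by step:
`gradients = [0.0] * 3` → gradients = [0.0, 0.0, 0.0]
`grad_refs = [gradients] * 3` → grad_refs = [[0.0, 0.0, 0.0], [0.0, 0.0, 0.0], [0.0, 0.0, 0.0]]
`accumulate(grad_refs[0], [1.5, 2.5, 2.0])` → gradients = [1.5, 2.5, 2.0]; grad_refs = [[1.5, 2.5, 2.0], [1.5, 2.5, 2.0], [1.5, 2.5, 2.0]]
`accumulate(grad_refs[1], [5.0, 6.0, 6.0])` → gradients = [6.5, 8.5, 8.0]; grad_refs = [[6.5, 8.5, 8.0], [6.5, 8.5, 8.0], [6.5, 8.5, 8.0]]
`print(gradients)` → prints [6.5, 8.5, 8.0]
`print(grad_refs[0] is grad_refs[1])` → prints True

Answer:
[6.5, 8.5, 8.0]
True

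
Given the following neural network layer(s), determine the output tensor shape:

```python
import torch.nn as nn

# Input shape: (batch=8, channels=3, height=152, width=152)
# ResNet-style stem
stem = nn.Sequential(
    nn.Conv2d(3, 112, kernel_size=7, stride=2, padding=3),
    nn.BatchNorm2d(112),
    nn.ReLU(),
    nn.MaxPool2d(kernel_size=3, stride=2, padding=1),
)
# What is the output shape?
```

Input: (8, 3, 152, 152) -> after Conv2d 7x7 stride=2: (8, 112, 76, 76) -> Output: (8, 112, 38, 38)

Answer: (8, 112, 38, 38)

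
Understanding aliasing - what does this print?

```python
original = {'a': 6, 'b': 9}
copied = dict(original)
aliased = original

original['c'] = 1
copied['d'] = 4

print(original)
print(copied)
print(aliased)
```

Key concept: dict() creates copy, assignment creates alias.
Step by step:
`original = {'a': 6, 'b': 9}` → original = {'a': 6, 'b': 9}
`copied = dict(original)` → copied = {'a': 6, 'b': 9}
`aliased = original` → aliased = {'a': 6, 'b': 9} (same object as original)
`original['c'] = 1` → original = {'a': 6, 'b': 9, 'c': 1} (same object as aliased); aliased = {'a': 6, 'b': 9, 'c': 1} (same object as original)
`copied['d'] = 4` → copied = {'a': 6, 'b': 9, 'd': 4}
`print(original)` → prints {'a': 6, 'b': 9, 'c': 1}
`print(copied)` → prints {'a': 6, 'b': 9, 'd': 4}
`print(aliased)` → prints {'a': 6, 'b': 9, 'c': 1}

Answer:
{'a': 6, 'b': 9, 'c': 1}
{'a': 6, 'b': 9, 'd': 4}
{'a': 6, 'b': 9, 'c': 1}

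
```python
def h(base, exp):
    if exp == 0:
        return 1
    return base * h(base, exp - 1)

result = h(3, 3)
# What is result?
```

h(3, 3) = 3 * 3 * 3 = 27

Answer: 27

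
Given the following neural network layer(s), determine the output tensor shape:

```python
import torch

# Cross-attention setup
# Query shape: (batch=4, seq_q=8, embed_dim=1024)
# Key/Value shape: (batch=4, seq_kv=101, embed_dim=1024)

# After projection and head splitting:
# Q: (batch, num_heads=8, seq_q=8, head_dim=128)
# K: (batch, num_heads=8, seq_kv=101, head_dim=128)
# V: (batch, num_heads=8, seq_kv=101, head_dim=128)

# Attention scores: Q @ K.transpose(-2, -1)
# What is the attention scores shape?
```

Input: (4, 8, 1024) -> Output: (4, 8, 8, 101)

Answer: (4, 8, 8, 101)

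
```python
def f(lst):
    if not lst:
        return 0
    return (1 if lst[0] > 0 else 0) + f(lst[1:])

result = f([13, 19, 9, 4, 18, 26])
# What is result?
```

Count of positive elements in [13, 19, 9, 4, 18, 26] = 6

Answer: 6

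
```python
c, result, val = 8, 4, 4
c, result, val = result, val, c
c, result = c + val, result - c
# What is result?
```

Trace:
`c, result, val = 8, 4, 4` → c = 8; result = 4; val = 4
`c, result, val = result, val, c` → c = 4; result = 4; val = 8
`c, result = c + val, result - c` → c = 12; result = 0
So result = 0

Answer: 0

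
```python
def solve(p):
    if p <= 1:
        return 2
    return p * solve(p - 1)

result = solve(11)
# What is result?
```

solve(11) = 11 * 10 * 9 * 8 * 7 * 6 * 5 * 4 * 3 * 2 * 2 = 79833600

Answer: 79833600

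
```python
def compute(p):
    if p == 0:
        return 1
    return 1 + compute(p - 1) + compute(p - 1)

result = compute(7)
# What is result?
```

compute(p) = 1 + 2·compute(p-1), compute(0)=1. Closed form: (1+1)·2^7 - 1 = 255.

Answer: 255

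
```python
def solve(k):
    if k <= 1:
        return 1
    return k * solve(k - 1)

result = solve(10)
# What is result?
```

solve(10) = 10 * 9 * 8 * 7 * 6 * 5 * 4 * 3 * 2 * 1 = 3628800

Answer: 3628800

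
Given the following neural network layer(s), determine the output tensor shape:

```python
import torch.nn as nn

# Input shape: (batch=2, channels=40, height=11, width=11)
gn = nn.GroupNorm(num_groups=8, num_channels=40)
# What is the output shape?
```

Input: (2, 40, 11, 11) -> Output: (2, 40, 11, 11)

Answer: (2, 40, 11, 11)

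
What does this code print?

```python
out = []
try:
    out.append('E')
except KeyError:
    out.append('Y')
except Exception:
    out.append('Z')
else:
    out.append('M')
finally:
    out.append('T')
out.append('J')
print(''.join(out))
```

Execution trace: 'E' (try body, no exception) → 'M' (else) → 'T' (finally) → 'J' (after the try/except). Output: EMTJ

Answer: EMTJ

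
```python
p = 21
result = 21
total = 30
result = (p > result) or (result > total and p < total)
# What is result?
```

Trace:
`p = 21` → p = 21
`result = 21` → result = 21
`total = 30` → total = 30
`result = (p > result) or (result > total and p < total)` → result = False
So result = False

Answer: False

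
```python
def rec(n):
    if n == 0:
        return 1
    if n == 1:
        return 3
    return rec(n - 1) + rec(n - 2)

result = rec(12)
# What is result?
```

Build up from base cases: rec(0)=1, rec(1)=3, rec(2)=4, rec(3)=7, rec(4)=11, rec(5)=18, rec(6)=29, ..., rec(12)=521

Answer: 521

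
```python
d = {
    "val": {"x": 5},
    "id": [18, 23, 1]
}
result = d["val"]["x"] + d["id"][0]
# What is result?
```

Trace:
`d = { ...` → d = {'val': {'x': 5}, 'id': [18, 23, 1]}
`result = d["val"]["x"] + d["id"][0]` → result = 23
So result = 23

Answer: 23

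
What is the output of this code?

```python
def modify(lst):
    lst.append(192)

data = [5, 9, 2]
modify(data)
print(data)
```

Key concept: function modifies passed list.
Step by step:
`data = [5, 9, 2]` → data = [5, 9, 2]
`modify(data)` → data = [5, 9, 2, 192]
`print(data)` → prints [5, 9, 2, 192]

Answer: [5, 9, 2, 192]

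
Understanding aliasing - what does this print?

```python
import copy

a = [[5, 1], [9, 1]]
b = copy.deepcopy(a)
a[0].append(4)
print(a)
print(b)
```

Key concept: deep copy is fully independent.
Step by step:
`a = [[5, 1], [9, 1]]` → a = [[5, 1], [9, 1]]
`b = copy.deepcopy(a)` → b = [[5, 1], [9, 1]]
`a[0].append(4)` → a = [[5, 1, 4], [9, 1]]
`print(a)` → prints [[5, 1, 4], [9, 1]]
`print(b)` → prints [[5, 1], [9, 1]]

Answer:
[[5, 1, 4], [9, 1]]
[[5, 1], [9, 1]]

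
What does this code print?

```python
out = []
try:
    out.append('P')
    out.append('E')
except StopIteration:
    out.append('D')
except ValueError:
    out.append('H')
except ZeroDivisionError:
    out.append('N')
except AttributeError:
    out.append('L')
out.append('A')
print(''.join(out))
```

Execution trace: 'P' (try body) → 'E' (try body, no exception) → 'A' (after the try/except). Output: PEA

Answer: PEA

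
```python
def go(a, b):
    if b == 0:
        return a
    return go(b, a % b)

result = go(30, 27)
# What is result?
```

go(30, 27) -> go(27, 3) -> go(3, 0) -> 3

Answer: 3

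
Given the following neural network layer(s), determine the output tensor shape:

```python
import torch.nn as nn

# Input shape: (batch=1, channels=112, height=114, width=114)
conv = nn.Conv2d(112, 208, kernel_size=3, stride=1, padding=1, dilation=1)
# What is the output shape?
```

Input: (1, 112, 114, 114) -> Output: (1, 208, 114, 114)

Answer: (1, 208, 114, 114)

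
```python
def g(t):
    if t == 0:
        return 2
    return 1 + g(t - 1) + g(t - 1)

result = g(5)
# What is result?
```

g(t) = 1 + 2·g(t-1), g(0)=2. Closed form: (2+1)·2^5 - 1 = 95.

Answer: 95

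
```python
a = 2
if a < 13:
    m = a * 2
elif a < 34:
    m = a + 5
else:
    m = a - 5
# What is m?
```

Trace:
`a = 2` → a = 2
`if a < 13: ...` → a < 13 is True → m = 4
So m = 4

Answer: 4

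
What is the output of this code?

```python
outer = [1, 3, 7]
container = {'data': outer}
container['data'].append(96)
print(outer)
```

Key concept: dict holds reference to list.
Step by step:
`outer = [1, 3, 7]` → outer = [1, 3, 7]
`container = {'data': outer}` → container = {'data': [1, 3, 7]}
`container['data'].append(96)` → outer = [1, 3, 7, 96]; container = {'data': [1, 3, 7, 96]}
`print(outer)` → prints [1, 3, 7, 96]

Answer: [1, 3, 7, 96]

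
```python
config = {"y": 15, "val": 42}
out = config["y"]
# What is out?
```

Trace:
`config = {"y": 15, "val": 42}` → config = {'y': 15, 'val': 42}
`out = config["y"]` → out = 15
So out = 15

Answer: 15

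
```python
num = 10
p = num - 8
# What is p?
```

Trace:
`num = 10` → num = 10
`p = num - 8` → p = 2
So p = 2

Answer: 2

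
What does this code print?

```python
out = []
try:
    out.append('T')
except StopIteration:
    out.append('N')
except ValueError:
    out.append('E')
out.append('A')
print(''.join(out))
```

Execution trace: 'T' (try body, no exception) → 'A' (after the try/except). Output: TA

Answer: TA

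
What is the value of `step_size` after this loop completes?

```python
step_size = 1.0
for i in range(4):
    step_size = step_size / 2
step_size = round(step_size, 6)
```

Halving LR 4 times: 1 / 2^4
`step_size` takes the values: 1.0 → 0.5 → 0.25 → 0.125 → 0.0625

Answer: 0.0625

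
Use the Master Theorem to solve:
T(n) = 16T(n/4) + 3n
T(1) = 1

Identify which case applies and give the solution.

a=16, b=4, f(n)=3n. log_4(16) = 2. Since c=1 < 2, Case 1 applies: T(n) = Θ(n^log_b(a)) = O(n^2).

Answer: O(n^2) - Case 1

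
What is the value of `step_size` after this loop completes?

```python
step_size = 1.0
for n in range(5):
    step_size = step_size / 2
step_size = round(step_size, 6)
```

Halving LR 5 times: 1 / 2^5
`step_size` takes the values: 1.0 → 0.5 → 0.25 → 0.125 → 0.0625 → 0.03125

Answer: 0.03125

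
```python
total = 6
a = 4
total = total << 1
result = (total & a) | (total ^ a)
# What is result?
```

Trace:
`total = 6` → total = 6
`a = 4` → a = 4
`total = total << 1` → total = 12
`result = (total & a) | (total ^ a)` → result = 12
So result = 12

Answer: 12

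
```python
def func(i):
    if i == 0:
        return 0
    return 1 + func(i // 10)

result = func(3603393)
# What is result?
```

Count of digits of 3603393: 7

Answer: 7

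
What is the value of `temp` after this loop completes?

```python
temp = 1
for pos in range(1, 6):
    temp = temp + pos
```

Start at 1, add 1 through 5
`temp` takes the values: 1 → 2 → 4 → 7 → 11 → 16

Answer: 16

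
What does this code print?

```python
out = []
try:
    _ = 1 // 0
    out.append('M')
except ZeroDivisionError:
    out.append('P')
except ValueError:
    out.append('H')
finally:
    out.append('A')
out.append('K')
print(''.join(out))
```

Execution trace: 'P' (except ZeroDivisionError) → 'A' (finally) → 'K' (after the try/except). Output: PAK

Answer: PAK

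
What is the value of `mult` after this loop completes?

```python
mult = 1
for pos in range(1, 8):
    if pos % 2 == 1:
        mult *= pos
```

Product of odd numbers 1 to 7
`mult` takes the values: 1 → 3 → 15 → 105

Answer: 105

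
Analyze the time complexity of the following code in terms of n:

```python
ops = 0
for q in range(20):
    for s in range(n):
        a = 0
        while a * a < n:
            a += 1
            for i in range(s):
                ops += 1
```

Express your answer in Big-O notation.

Each loop level contributes: 1 × n × √n × n. Multiplying the contributions gives O(n^2√n).

Answer: O(n^2√n)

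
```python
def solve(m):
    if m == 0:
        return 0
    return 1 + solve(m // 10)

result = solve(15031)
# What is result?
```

Count of digits of 15031: 5

Answer: 5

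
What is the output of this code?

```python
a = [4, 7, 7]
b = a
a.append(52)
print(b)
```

Key concept: basic list aliasing.
Step by step:
`a = [4, 7, 7]` → a = [4, 7, 7]
`b = a` → b = [4, 7, 7] (same object as a)
`a.append(52)` → a = [4, 7, 7, 52] (same object as b); b = [4, 7, 7, 52] (same object as a)
`print(b)` → prints [4, 7, 7, 52]

Answer: [4, 7, 7, 52]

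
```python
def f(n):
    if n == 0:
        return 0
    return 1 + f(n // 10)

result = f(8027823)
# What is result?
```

Count of digits of 8027823: 7

Answer: 7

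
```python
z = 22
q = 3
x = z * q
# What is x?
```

Trace:
`z = 22` → z = 22
`q = 3` → q = 3
`x = z * q` → x = 66
So x = 66

Answer: 66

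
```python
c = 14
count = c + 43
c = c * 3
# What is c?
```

Trace:
`c = 14` → c = 14
`count = c + 43` → count = 57
`c = c * 3` → c = 42
So c = 42

Answer: 42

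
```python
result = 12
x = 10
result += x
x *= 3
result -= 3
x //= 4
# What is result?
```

Trace:
`result = 12` → result = 12
`x = 10` → x = 10
`result += x` → result = 22
`x *= 3` → x = 30
`result -= 3` → result = 19
`x //= 4` → x = 7
So result = 19

Answer: 19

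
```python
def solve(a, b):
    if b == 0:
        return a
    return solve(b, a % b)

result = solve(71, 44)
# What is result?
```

solve(71, 44) -> solve(44, 27) -> solve(27, 17) -> solve(17, 10) -> solve(10, 7) -> solve(7, 3) -> solve(3, 1) -> solve(1, 0) -> 1

Answer: 1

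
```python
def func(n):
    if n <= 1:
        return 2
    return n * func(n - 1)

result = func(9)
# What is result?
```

func(9) = 9 * 8 * 7 * 6 * 5 * 4 * 3 * 2 * 2 = 725760

Answer: 725760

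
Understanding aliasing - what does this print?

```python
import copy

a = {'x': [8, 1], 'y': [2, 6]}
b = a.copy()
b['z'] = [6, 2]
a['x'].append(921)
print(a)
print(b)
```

Key concept: shallow copy of dict with mutable values.
Step by step:
`a = {'x': [8, 1], 'y': [2, 6]}` → a = {'x': [8, 1], 'y': [2, 6]}
`b = a.copy()` → b = {'x': [8, 1], 'y': [2, 6]}
`b['z'] = [6, 2]` → b = {'x': [8, 1], 'y': [2, 6], 'z': [6, 2]}
`a['x'].append(921)` → a = {'x': [8, 1, 921], 'y': [2, 6]}; b = {'x': [8, 1, 921], 'y': [2, 6], 'z': [6, 2]}
`print(a)` → prints {'x': [8, 1, 921], 'y': [2, 6]}
`print(b)` → prints {'x': [8, 1, 921], 'y': [2, 6], 'z': [6, 2]}

Answer:
{'x': [8, 1, 921], 'y': [2, 6]}
{'x': [8, 1, 921], 'y': [2, 6], 'z': [6, 2]}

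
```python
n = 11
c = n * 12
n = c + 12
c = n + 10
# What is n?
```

Trace:
`n = 11` → n = 11
`c = n * 12` → c = 132
`n = c + 12` → n = 144
`c = n + 10` → c = 154
So n = 144

Answer: 144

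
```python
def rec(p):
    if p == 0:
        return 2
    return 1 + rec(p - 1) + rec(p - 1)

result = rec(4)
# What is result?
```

rec(p) = 1 + 2·rec(p-1), rec(0)=2. Closed form: (2+1)·2^4 - 1 = 47.

Answer: 47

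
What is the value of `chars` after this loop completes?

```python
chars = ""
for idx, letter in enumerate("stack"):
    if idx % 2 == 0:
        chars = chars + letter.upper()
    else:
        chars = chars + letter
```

Uppercase even positions in 'stack'
`chars` takes the values: "" → "S" → "St" → "StA" → "StAc" → "StAcK"

Answer: "StAcK"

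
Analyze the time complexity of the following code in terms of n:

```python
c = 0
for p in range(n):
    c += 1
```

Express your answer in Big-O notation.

Each loop level contributes: n. Multiplying the contributions gives O(n).

Answer: O(n)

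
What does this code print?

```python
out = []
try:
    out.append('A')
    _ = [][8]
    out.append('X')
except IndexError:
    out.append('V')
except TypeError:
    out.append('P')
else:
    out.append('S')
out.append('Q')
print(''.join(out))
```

Execution trace: 'A' (try body) → 'V' (except IndexError) → 'Q' (after the try/except). Output: AVQ

Answer: AVQ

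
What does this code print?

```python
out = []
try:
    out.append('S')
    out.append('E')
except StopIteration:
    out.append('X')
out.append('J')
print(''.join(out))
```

Execution trace: 'S' (try body) → 'E' (try body, no exception) → 'J' (after the try/except). Output: SEJ

Answer: SEJ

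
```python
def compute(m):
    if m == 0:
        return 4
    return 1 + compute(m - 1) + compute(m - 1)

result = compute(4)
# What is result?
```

compute(m) = 1 + 2·compute(m-1), compute(0)=4. Closed form: (4+1)·2^4 - 1 = 79.

Answer: 79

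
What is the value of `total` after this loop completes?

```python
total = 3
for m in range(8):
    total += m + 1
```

Start at 3, add 1 to 8 = 39
`total` takes the values: 3 → 4 → 6 → 9 → 13 → 18 → 24 → 31 → 39

Answer: 39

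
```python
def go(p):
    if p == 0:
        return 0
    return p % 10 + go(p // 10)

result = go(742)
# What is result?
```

Sum of digits of 742: 2 + 4 + 7 = 13

Answer: 13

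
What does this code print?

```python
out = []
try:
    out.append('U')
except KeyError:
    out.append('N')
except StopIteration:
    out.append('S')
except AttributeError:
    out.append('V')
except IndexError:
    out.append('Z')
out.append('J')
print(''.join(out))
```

Execution trace: 'U' (try body, no exception) → 'J' (after the try/except). Output: UJ

Answer: UJ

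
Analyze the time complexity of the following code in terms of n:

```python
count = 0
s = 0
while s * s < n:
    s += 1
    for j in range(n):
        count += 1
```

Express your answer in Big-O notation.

Each loop level contributes: √n × n. Multiplying the contributions gives O(n√n).

Answer: O(n√n)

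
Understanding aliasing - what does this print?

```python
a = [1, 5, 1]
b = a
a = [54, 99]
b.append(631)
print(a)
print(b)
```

Key concept: rebinding vs mutation: a is rebound to a new list, b still points at the original.
Step by step:
`a = [1, 5, 1]` → a = [1, 5, 1]
`b = a` → b = [1, 5, 1] (same object as a)
`a = [54, 99]` → a = [54, 99]
`b.append(631)` → b = [1, 5, 1, 631]
`print(a)` → prints [54, 99]
`print(b)` → prints [1, 5, 1, 631]

Answer:
[54, 99]
[1, 5, 1, 631]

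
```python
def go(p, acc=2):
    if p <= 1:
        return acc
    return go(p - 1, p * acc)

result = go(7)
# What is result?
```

Accumulator trace (n, acc): (7, 2) -> (6, 14) -> (5, 84) -> (4, 420) -> (3, 1680) -> (2, 5040) -> (1, 10080) -> return 10080

Answer: 10080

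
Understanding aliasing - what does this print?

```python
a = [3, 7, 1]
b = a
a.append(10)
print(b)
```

Key concept: basic list aliasing.
Step by step:
`a = [3, 7, 1]` → a = [3, 7, 1]
`b = a` → b = [3, 7, 1] (same object as a)
`a.append(10)` → a = [3, 7, 1, 10] (same object as b); b = [3, 7, 1, 10] (same object as a)
`print(b)` → prints [3, 7, 1, 10]

Answer: [3, 7, 1, 10]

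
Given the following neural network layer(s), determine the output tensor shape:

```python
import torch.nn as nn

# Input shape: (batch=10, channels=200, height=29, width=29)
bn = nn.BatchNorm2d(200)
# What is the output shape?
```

Input: (10, 200, 29, 29) -> Output: (10, 200, 29, 29)

Answer: (10, 200, 29, 29)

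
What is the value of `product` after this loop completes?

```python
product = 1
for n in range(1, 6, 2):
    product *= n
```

Product of 1, 3, 5, ... up to 5
`product` takes the values: 1 → 3 → 15

Answer: 15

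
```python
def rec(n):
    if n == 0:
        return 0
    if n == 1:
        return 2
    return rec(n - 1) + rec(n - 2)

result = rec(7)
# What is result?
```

Build up from base cases: rec(0)=0, rec(1)=2, rec(2)=2, rec(3)=4, rec(4)=6, rec(5)=10, rec(6)=16, ..., rec(7)=26

Answer: 26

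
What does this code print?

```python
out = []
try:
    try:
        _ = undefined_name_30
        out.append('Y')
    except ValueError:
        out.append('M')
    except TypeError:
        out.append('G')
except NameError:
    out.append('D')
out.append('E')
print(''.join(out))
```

Execution trace: 'D' (outer except NameError) → 'E' (after the try/except). Output: DE

Answer: DE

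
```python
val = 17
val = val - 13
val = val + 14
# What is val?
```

Trace:
`val = 17` → val = 17
`val = val - 13` → val = 4
`val = val + 14` → val = 18
So val = 18

Answer: 18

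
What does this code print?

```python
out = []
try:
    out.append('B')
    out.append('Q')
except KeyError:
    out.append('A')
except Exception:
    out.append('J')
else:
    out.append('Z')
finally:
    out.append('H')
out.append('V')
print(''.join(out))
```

Execution trace: 'B' (try body) → 'Q' (try body, no exception) → 'Z' (else) → 'H' (finally) → 'V' (after the try/except). Output: BQZHV

Answer: BQZHV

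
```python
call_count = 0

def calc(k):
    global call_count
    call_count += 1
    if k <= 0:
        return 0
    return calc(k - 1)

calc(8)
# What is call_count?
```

Linear recursion stepping by 1: 9 calls from k=8 down to ≤0.

Answer: 9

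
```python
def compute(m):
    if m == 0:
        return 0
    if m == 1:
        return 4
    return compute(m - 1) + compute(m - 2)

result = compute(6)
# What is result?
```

Build up from base cases: compute(0)=0, compute(1)=4, compute(2)=4, compute(3)=8, compute(4)=12, compute(5)=20, compute(6)=32

Answer: 32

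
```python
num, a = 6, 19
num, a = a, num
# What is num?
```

Trace:
`num, a = 6, 19` → num = 6; a = 19
`num, a = a, num` → num = 19; a = 6
So num = 19

Answer: 19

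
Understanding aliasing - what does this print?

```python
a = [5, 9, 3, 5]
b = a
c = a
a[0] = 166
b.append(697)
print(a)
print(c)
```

Key concept: multiple aliases.
Step by step:
`a = [5, 9, 3, 5]` → a = [5, 9, 3, 5]
`b = a` → b = [5, 9, 3, 5] (same object as a)
`c = a` → c = [5, 9, 3, 5] (same object as a, b)
`a[0] = 166` → a = [166, 9, 3, 5] (same object as b, c); b = [166, 9, 3, 5] (same object as a, c); c = [166, 9, 3, 5] (same object as a, b)
`b.append(697)` → a = [166, 9, 3, 5, 697] (same object as b, c); b = [166, 9, 3, 5, 697] (same object as a, c); c = [166, 9, 3, 5, 697] (same object as a, b)
`print(a)` → prints [166, 9, 3, 5, 697]
`print(c)` → prints [166, 9, 3, 5, 697]

Answer:
[166, 9, 3, 5, 697]
[166, 9, 3, 5, 697]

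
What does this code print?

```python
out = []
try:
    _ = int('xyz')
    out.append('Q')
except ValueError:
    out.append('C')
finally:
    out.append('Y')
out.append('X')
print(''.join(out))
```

Execution trace: 'C' (except ValueError) → 'Y' (finally) → 'X' (after the try/except). Output: CYX

Answer: CYX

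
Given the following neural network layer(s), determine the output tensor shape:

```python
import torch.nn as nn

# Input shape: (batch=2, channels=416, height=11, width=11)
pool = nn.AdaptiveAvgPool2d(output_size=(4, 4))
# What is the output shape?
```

Input: (2, 416, 11, 11) -> Output: (2, 416, 4, 4)

Answer: (2, 416, 4, 4)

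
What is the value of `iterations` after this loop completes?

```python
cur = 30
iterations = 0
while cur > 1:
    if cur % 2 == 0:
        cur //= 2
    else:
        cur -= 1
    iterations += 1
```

Steps to reduce 30 to 1
`iterations` takes the values: 0 → 1 → 2 → 3 → 4 → 5 → 6 → 7

Answer: 7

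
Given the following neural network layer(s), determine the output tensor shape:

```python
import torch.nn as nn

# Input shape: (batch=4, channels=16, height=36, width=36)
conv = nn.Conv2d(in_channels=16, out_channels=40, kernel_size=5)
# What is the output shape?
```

Input: (4, 16, 36, 36) -> Output: (4, 40, 32, 32)

Answer: (4, 40, 32, 32)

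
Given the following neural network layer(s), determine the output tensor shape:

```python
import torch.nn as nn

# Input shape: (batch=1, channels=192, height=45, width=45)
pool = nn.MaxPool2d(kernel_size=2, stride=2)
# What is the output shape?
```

Input: (1, 192, 45, 45) -> Output: (1, 192, 22, 22)

Answer: (1, 192, 22, 22)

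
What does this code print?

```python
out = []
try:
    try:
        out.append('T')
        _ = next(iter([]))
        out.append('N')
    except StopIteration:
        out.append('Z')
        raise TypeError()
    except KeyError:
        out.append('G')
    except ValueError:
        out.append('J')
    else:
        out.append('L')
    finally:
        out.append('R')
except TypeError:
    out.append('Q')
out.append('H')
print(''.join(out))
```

Execution trace: 'T' (try body) → 'Z' (except StopIteration) → 'R' (finally) → 'Q' (outer except TypeError) → 'H' (after the try/except). Output: TZRQH

Answer: TZRQH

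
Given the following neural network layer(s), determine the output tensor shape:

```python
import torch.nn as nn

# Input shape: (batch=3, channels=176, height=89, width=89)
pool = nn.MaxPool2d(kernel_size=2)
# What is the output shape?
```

Input: (3, 176, 89, 89) -> Output: (3, 176, 44, 44)

Answer: (3, 176, 44, 44)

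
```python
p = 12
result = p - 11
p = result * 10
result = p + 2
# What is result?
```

Trace:
`p = 12` → p = 12
`result = p - 11` → result = 1
`p = result * 10` → p = 10
`result = p + 2` → result = 12
So result = 12

Answer: 12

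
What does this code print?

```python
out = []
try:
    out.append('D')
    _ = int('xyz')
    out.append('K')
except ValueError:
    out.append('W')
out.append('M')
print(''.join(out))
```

Execution trace: 'D' (try body) → 'W' (except ValueError) → 'M' (after the try/except). Output: DWM

Answer: DWM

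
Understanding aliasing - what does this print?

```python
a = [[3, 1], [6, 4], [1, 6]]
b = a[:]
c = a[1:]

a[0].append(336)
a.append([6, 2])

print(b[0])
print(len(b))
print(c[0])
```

Key concept: slice with nested mutation.
Step by step:
`a = [[3, 1], [6, 4], [1, 6]]` → a = [[3, 1], [6, 4], [1, 6]]
`b = a[:]` → b = [[3, 1], [6, 4], [1, 6]]
`c = a[1:]` → c = [[6, 4], [1, 6]]
`a[0].append(336)` → a = [[3, 1, 336], [6, 4], [1, 6]]; b = [[3, 1, 336], [6, 4], [1, 6]]
`a.append([6, 2])` → a = [[3, 1, 336], [6, 4], [1, 6], [6, 2]]
`print(b[0])` → prints [3, 1, 336]
`print(len(b))` → prints 3
`print(c[0])` → prints [6, 4]

Answer:
[3, 1, 336]
3
[6, 4]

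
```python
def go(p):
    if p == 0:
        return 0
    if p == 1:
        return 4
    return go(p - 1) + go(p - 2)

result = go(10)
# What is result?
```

Build up from base cases: go(0)=0, go(1)=4, go(2)=4, go(3)=8, go(4)=12, go(5)=20, go(6)=32, ..., go(10)=220

Answer: 220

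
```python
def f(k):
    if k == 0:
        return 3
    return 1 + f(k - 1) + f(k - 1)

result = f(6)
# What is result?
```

f(k) = 1 + 2·f(k-1), f(0)=3. Closed form: (3+1)·2^6 - 1 = 255.

Answer: 255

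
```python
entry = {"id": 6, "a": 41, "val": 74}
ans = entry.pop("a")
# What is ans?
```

Trace:
`entry = {"id": 6, "a": 41, "val": 74}` → entry = {'id': 6, 'a': 41, 'val': 74}
`ans = entry.pop("a")` → entry = {'id': 6, 'val': 74}; ans = 41
So ans = 41

Answer: 41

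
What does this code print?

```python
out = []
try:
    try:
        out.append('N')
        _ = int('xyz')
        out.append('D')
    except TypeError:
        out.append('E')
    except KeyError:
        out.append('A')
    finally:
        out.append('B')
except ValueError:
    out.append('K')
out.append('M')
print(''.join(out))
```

Execution trace: 'N' (try body) → 'B' (finally) → 'K' (outer except ValueError) → 'M' (after the try/except). Output: NBKM

Answer: NBKM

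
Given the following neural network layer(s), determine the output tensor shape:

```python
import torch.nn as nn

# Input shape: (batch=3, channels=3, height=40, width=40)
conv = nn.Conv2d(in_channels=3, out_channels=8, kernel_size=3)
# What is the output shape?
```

Input: (3, 3, 40, 40) -> Output: (3, 8, 38, 38)

Answer: (3, 8, 38, 38)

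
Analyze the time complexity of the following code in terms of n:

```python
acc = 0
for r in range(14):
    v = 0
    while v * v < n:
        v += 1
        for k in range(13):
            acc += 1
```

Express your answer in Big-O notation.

Each loop level contributes: 1 × √n × 1. Multiplying the contributions gives O(√n).

Answer: O(√n)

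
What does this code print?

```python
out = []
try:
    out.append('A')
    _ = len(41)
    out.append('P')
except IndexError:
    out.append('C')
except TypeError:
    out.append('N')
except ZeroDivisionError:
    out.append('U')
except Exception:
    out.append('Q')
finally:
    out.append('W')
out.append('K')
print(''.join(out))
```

Execution trace: 'A' (try body) → 'N' (except TypeError) → 'W' (finally) → 'K' (after the try/except). Output: ANWK

Answer: ANWK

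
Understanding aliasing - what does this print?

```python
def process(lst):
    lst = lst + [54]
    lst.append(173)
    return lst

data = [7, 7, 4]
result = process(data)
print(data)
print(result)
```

Key concept: rebinding parameter vs mutation.
Step by step:
`data = [7, 7, 4]` → data = [7, 7, 4]
`result = process(data)` → result = [7, 7, 4, 54, 173]
`print(data)` → prints [7, 7, 4]
`print(result)` → prints [7, 7, 4, 54, 173]

Answer:
[7, 7, 4]
[7, 7, 4, 54, 173]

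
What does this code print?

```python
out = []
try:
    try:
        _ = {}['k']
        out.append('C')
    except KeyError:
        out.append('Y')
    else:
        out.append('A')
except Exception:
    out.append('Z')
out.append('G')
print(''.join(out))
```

Execution trace: 'Y' (inner except KeyError) → 'G' (after the try/except). Output: YG

Answer: YG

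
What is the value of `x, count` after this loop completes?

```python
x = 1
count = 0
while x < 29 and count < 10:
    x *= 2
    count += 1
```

Double until >= 29 or 10 iterations
`x, count` takes the values: (1, 0) → (2, 0) → (2, 1) → (4, 1) → (4, 2) → (8, 2) → (8, 3) → (16, 3) → (16, 4) → (32, 4) → (32, 5)

Answer: 32, 5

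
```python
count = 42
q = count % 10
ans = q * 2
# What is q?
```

Trace:
`count = 42` → count = 42
`q = count % 10` → q = 2
`ans = q * 2` → ans = 4
So q = 2

Answer: 2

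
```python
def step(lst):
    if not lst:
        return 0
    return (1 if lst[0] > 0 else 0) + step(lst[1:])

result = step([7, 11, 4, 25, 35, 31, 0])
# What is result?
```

Count of positive elements in [7, 11, 4, 25, 35, 31, 0] = 6

Answer: 6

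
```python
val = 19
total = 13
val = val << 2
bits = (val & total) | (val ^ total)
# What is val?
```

Trace:
`val = 19` → val = 19
`total = 13` → total = 13
`val = val << 2` → val = 76
`bits = (val & total) | (val ^ total)` → bits = 77
So val = 76

Answer: 76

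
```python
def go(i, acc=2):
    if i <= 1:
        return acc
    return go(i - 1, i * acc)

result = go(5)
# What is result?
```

Accumulator trace (n, acc): (5, 2) -> (4, 10) -> (3, 40) -> (2, 120) -> (1, 240) -> return 240

Answer: 240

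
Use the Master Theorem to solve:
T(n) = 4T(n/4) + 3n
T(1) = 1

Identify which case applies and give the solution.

a=4, b=4, f(n)=3n. log_4(4) = 1. Since c=1 = 1, Case 2 applies: T(n) = Θ(n^log_b(a) · log n) = O(n log n).

Answer: O(n log n) - Case 2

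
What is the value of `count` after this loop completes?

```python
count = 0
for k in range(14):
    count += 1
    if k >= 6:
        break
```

Loop breaks when k reaches 6, count is 7
`count` takes the values: 0 → 1 → 2 → 3 → 4 → 5 → 6 → 7

Answer: 7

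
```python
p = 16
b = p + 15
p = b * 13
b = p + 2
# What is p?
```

Trace:
`p = 16` → p = 16
`b = p + 15` → b = 31
`p = b * 13` → p = 403
`b = p + 2` → b = 405
So p = 403

Answer: 403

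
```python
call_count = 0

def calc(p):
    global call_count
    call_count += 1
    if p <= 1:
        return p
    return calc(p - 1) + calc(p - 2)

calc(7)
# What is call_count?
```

Calls(p) = 1 + Calls(p-1) + Calls(p-2); Calls(0)=Calls(1)=1. For p=7 this gives 41.

Answer: 41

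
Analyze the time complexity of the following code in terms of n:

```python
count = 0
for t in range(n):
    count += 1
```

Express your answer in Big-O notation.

Each loop level contributes: n. Multiplying the contributions gives O(n).

Answer: O(n)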